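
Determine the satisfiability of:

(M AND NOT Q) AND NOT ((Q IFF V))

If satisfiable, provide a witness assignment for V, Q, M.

V=T, Q=F, M=T

  M AND NOT Q = True
    NOT Q = True
  NOT ((Q IFF V)) = True
    Q IFF V = False
Both conjuncts True, so the formula holds.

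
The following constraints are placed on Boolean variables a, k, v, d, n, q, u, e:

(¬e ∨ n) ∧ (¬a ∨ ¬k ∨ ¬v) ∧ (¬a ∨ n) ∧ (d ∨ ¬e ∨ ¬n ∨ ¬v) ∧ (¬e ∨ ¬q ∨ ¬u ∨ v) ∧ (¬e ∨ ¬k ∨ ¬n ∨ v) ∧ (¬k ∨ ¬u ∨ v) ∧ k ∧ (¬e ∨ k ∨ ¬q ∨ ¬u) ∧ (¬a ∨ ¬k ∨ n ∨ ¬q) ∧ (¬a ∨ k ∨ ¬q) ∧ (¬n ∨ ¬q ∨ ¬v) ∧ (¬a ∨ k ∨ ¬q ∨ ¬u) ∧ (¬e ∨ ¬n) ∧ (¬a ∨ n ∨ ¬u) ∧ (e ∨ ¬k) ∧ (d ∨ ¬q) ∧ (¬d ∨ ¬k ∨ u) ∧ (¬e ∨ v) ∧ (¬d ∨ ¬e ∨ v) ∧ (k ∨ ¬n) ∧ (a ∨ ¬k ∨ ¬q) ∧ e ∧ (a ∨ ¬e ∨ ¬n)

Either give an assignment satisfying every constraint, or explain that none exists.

Case e = True:
  (¬e ∨ n) forces n = True.
  Clause (¬e ∨ ¬n) is falsified — contradiction.
Case e = False:
  Clause (e) is falsified — contradiction.
Both cases fail, so the formula is unsatisfiable.

Unsatisfiable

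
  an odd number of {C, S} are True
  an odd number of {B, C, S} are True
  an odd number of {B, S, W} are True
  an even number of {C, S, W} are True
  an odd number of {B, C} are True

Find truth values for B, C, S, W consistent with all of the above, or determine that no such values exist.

B = False; C = True; S = False; W = True

{C, S}: 1 true → odd ✓
{B, C, S}: 1 true → odd ✓
{B, S, W}: 1 true → odd ✓
{C, S, W}: 2 true → even ✓
{B, C}: 1 true → odd ✓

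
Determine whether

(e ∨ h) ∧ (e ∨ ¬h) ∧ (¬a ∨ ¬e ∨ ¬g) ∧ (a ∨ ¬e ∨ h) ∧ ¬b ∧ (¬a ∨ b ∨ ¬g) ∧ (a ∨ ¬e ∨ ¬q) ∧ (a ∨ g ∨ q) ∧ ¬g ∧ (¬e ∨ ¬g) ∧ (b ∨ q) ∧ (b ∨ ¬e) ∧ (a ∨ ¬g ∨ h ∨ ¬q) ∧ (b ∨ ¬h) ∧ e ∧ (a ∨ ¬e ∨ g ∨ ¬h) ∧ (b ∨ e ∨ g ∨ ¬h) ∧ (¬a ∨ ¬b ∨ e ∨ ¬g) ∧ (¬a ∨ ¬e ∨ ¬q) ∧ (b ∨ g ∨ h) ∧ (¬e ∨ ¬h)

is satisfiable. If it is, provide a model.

Case e = True:
  (¬b) forces b = False.
  Clause (b ∨ ¬e) is falsified — contradiction.
Case e = False:
  Clause (e) is falsified — contradiction.
Both cases fail, so the formula is unsatisfiable.

Unsatisfiable — no assignment works.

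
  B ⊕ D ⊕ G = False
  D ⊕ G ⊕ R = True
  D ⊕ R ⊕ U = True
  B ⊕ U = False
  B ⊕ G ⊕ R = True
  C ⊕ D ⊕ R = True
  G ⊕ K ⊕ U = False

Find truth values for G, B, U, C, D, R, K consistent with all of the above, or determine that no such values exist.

G = False, B = False, U = False, C = False, D = False, R = True, K = False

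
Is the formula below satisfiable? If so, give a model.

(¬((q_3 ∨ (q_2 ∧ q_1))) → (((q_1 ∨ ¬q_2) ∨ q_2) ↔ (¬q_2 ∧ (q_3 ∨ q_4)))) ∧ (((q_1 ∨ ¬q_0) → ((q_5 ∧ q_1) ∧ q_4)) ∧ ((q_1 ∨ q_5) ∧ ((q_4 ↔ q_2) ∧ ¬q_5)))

Unsatisfiable

Case q_5 = True: the conjunct ¬q_5 is False.
Case q_5 = False: the formula simplifies to (¬((q_3 ∨ (q_2 ∧ q_1))) → (((q_1 ∨ ¬q_2) ∨ q_2) ↔ (¬q_2 ∧ (q_3 ∨ q_4)))) ∧ (¬((q_1 ∨ ¬q_0)) ∧ (q_1 ∧ (q_4 ↔ q_2))).
  q_1 = True: the conjunct ¬((q_1 ∨ ¬q_0)) becomes ¬((True ∨ ¬q_0)) = False.
  q_1 = False: the conjunct q_1 is False.
Both cases fail — unsatisfiable.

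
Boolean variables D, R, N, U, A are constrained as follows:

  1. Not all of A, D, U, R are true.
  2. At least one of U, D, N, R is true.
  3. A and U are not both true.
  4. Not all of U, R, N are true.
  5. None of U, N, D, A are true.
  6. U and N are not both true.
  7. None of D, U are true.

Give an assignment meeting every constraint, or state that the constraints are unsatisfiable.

D: False; R: True; N: False; U: False; A: False

  (1) {A, D, U, R}: 1/4 true — not all ✓
  (2) {U, D, N, R}: 1 true — at least one ✓
  (3) A=F, U=F — not both ✓
  (4) {U, R, N}: 1/3 true — not all ✓
  (5) {U, N, D, A}: 0 true — none ✓
  (6) U=F, N=F — not both ✓
  (7) {D, U}: 0 true — none ✓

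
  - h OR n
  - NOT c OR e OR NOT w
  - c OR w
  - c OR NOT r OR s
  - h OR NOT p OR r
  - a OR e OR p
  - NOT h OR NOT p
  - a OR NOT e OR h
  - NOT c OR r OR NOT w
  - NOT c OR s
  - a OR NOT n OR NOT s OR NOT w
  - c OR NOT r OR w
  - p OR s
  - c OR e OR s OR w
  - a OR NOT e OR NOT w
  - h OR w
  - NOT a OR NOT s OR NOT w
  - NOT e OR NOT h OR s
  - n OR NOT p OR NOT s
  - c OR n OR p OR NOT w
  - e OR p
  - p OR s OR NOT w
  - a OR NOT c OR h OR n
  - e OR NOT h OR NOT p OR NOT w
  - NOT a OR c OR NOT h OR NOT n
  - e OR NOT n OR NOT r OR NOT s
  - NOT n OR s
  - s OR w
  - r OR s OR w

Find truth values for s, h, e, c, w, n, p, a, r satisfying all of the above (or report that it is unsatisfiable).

s=T, h=T, e=T, c=T, w=F, n=F, p=F, a=F, r=T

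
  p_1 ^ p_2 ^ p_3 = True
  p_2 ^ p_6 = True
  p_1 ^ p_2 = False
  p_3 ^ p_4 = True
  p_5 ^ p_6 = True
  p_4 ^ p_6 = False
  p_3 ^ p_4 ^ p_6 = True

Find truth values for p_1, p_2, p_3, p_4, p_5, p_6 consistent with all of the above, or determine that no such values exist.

p_1=T, p_2=T, p_3=T, p_4=F, p_5=T, p_6=F

p_1 ^ p_2 ^ p_3 = T ^ T ^ T = True ✓
p_2 ^ p_6 = T ^ F = True ✓
p_1 ^ p_2 = T ^ T = False ✓
p_3 ^ p_4 = T ^ F = True ✓
p_5 ^ p_6 = T ^ F = True ✓
p_4 ^ p_6 = F ^ F = False ✓
p_3 ^ p_4 ^ p_6 = T ^ F ^ F = True ✓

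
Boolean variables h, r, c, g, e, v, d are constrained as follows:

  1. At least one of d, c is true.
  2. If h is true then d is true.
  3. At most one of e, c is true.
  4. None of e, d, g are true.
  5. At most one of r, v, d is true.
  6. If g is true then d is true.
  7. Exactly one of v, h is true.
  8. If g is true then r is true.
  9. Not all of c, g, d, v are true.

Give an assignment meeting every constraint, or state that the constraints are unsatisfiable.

h = False; r = False; c = True; g = False; e = False; v = True; d = False

  (1) {d, c}: 1 true — at least one ✓
  (2) h=F ⇒ d: vacuous ✓
  (3) {e, c}: 1 true — at most one ✓
  (4) {e, d, g}: 0 true — none ✓
  (5) {r, v, d}: 1 true — at most one ✓
  (6) g=F ⇒ d: vacuous ✓
  (7) {v, h}: 1 true — exactly one ✓
  (8) g=F ⇒ r: vacuous ✓
  (9) {c, g, d, v}: 2/4 true — not all ✓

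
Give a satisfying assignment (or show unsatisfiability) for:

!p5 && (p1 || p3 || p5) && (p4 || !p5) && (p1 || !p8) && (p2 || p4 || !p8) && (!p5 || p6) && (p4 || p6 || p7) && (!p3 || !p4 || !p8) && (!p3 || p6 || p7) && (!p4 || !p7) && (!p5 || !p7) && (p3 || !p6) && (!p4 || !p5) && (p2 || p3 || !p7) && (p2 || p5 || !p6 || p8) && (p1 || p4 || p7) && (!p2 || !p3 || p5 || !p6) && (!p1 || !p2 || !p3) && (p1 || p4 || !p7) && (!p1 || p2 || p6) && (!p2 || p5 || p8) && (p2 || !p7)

Unit clause (!p5) forces p5 = False.
Set p1 = True.
Try p2 = False:
  (!p1 || p2 || p6) forces p6 = True.
  (p3 || !p6) forces p3 = True.
  (p2 || p5 || !p6 || p8) forces p8 = True.
  (p2 || p4 || !p8) forces p4 = True.
  clause (!p3 || !p4 || !p8) is falsified — backtrack.
So p2 = True.
  then (!p1 || !p2 || !p3) forces p3 = False.
  then (!p2 || p5 || p8) forces p8 = True.
  then (p3 || !p6) forces p6 = False.
Set p4 = False.
  then (p4 || p6 || p7) forces p7 = True.
All clauses satisfied.

p1=T, p2=T, p3=F, p4=F, p5=F, p6=F, p7=T, p8=T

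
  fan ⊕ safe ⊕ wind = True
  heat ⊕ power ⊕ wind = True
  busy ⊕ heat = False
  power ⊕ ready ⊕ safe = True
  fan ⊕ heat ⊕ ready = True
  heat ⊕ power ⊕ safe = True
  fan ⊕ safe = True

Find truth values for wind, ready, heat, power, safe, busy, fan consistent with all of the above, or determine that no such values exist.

wind = False; ready = True; heat = True; power = False; safe = False; busy = True; fan = True

fan ⊕ safe ⊕ wind = T ⊕ F ⊕ F = True ✓
heat ⊕ power ⊕ wind = T ⊕ F ⊕ F = True ✓
busy ⊕ heat = T ⊕ T = False ✓
power ⊕ ready ⊕ safe = F ⊕ T ⊕ F = True ✓
fan ⊕ heat ⊕ ready = T ⊕ T ⊕ T = True ✓
heat ⊕ power ⊕ safe = T ⊕ F ⊕ F = True ✓
fan ⊕ safe = T ⊕ F = True ✓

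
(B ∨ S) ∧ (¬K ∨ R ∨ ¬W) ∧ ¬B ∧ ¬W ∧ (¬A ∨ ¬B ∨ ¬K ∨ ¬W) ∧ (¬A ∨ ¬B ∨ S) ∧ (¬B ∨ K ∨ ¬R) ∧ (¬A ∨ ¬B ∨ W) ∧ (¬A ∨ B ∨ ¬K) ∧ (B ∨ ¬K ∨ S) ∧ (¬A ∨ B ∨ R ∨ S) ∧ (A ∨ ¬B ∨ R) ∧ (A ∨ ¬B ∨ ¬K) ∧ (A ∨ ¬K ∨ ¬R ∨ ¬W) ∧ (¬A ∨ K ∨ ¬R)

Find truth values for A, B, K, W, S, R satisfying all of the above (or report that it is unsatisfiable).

A: False; B: False; K: True; W: False; S: True; R: False

Unit clause (¬B) forces B = False.
Unit clause (¬W) forces W = False.
In (B ∨ S) only S is left, so S = True.
Set A = False.
Set K = True.
Set R = False.
All clauses satisfied.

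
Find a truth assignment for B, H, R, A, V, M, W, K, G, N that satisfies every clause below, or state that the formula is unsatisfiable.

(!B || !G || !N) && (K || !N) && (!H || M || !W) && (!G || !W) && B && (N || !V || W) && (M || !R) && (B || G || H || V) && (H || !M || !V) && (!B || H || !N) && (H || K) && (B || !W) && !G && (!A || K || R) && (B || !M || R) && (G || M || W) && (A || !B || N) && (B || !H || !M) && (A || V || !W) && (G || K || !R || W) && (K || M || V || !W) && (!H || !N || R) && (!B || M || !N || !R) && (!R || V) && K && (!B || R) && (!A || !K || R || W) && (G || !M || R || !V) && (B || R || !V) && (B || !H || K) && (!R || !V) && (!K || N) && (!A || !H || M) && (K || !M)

The formula is unsatisfiable.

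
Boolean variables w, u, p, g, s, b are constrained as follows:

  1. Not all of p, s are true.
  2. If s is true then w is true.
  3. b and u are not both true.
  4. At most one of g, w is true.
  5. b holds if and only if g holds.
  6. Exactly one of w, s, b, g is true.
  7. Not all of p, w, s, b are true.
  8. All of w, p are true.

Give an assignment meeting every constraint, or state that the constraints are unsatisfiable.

w=T; u=T; p=T; g=F; s=F; b=F

  (1) {p, s}: 1/2 true — not all ✓
  (2) s=F ⇒ w: vacuous ✓
  (3) b=F, u=T — not both ✓
  (4) {g, w}: 1 true — at most one ✓
  (5) b=F, g=F — same ✓
  (6) {w, s, b, g}: 1 true — exactly one ✓
  (7) {p, w, s, b}: 2/4 true — not all ✓
  (8) {w, p}: all 2 true ✓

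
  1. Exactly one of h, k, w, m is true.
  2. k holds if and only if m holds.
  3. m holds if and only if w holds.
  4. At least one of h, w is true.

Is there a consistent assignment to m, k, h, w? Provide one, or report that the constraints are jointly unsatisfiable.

m: False, k: False, h: True, w: False

  (1) {h, k, w, m}: 1 true — exactly one ✓
  (2) k=F, m=F — same ✓
  (3) m=F, w=F — same ✓
  (4) {h, w}: 1 true — at least one ✓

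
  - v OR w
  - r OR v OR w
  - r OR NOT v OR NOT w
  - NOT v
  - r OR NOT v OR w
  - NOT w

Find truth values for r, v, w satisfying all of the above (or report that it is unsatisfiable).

Case v = True:
  Clause (NOT v) is falsified — contradiction.
Case v = False:
  (v OR w) forces w = True.
  Clause (NOT w) is falsified — contradiction.
Both cases fail, so the formula is unsatisfiable.

No satisfying assignment exists.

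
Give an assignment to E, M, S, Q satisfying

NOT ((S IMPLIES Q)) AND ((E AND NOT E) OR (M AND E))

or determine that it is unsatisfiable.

E = True, M = True, S = True, Q = False

  NOT ((S IMPLIES Q)) = True
    S IMPLIES Q = False
  (E AND NOT E) OR (M AND E) = True
    E AND NOT E = False
      NOT E = False
    M AND E = True
Both conjuncts True, so the formula holds.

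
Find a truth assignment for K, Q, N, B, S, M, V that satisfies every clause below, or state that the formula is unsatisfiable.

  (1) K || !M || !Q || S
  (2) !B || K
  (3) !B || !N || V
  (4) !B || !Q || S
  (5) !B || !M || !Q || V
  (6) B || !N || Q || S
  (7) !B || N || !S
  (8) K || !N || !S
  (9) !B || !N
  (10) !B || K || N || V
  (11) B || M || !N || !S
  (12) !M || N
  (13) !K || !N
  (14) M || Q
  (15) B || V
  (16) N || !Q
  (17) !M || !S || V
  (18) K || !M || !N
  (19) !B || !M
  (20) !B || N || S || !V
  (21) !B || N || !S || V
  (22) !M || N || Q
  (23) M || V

K = False; Q = True; N = True; B = False; S = False; M = False; V = True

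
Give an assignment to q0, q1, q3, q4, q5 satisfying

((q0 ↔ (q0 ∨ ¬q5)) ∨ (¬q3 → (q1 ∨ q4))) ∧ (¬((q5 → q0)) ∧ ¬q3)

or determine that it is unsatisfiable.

q0: False, q1: False, q3: False, q4: True, q5: True

  (q0 ↔ (q0 ∨ ¬q5)) ∨ (¬q3 → (q1 ∨ q4)) = True
    q0 ↔ (q0 ∨ ¬q5) = True
      q0 ∨ ¬q5 = False
        ¬q5 = False
    ¬q3 → (q1 ∨ q4) = True
      ¬q3 = True
      q1 ∨ q4 = True
  ¬((q5 → q0)) ∧ ¬q3 = True
    ¬((q5 → q0)) = True
      q5 → q0 = False
    ¬q3 = True
Both conjuncts True, so the formula holds.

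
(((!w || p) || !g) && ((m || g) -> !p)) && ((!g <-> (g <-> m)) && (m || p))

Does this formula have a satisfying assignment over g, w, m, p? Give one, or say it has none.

g = False; w = True; m = False; p = True

  ((!w || p) || !g) && ((m || g) -> !p) = True
    (!w || p) || !g = True
      !w || p = True
        !w = False
      !g = True
    (m || g) -> !p = True
      m || g = False
      !p = False
  (!g <-> (g <-> m)) && (m || p) = True
    !g <-> (g <-> m) = True
      !g = True
      g <-> m = True
    m || p = True
Both conjuncts True, so the formula holds.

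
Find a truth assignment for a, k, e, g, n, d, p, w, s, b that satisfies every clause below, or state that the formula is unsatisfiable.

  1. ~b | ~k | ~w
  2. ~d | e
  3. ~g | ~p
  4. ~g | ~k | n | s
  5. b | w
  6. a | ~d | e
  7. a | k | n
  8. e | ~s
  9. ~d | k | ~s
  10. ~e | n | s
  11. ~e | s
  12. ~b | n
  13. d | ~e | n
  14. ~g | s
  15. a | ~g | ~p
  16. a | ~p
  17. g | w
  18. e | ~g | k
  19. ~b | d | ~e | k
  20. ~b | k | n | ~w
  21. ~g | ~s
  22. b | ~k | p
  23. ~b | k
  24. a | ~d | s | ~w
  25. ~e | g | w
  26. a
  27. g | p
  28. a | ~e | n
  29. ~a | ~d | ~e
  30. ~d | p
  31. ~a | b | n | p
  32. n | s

Unit clause (a) forces a = True.
Set k = False.
  then (~b | k) forces b = False.
  then (b | w) forces w = True.
Set e = True.
  then (~e | s) forces s = True.
  then (~g | ~s) forces g = False.
  then (g | p) forces p = True.
  then (~a | ~d | ~e) forces d = False.
  then (d | ~e | n) forces n = True.
All clauses satisfied.

a = True; k = False; e = True; g = False; n = True; d = False; p = True; w = True; s = True; b = False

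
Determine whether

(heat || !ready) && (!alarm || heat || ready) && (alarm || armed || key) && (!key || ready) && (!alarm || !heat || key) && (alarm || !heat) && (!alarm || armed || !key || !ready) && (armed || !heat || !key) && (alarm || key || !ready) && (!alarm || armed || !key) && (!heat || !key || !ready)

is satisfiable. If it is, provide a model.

Try key = True:
  (!key || ready) forces ready = True.
  (heat || !ready) forces heat = True.
  clause (!heat || !key || !ready) is falsified — backtrack.
So key = False.
Set alarm = False.
  then (alarm || armed || key) forces armed = True.
  then (alarm || !heat) forces heat = False.
  then (alarm || key || !ready) forces ready = False.
All clauses satisfied.

key=F, alarm=F, heat=F, armed=T, ready=F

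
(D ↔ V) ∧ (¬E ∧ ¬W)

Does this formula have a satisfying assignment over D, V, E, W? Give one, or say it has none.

D = False; V = False; E = False; W = False

  D ↔ V = True
  ¬E ∧ ¬W = True
    ¬E = True
    ¬W = True
Both conjuncts True, so the formula holds.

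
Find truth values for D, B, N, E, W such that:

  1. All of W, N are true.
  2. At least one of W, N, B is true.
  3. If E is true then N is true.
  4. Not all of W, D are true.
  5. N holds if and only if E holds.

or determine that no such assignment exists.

D = False, B = True, N = True, E = True, W = True

  (1) {W, N}: all 2 true ✓
  (2) {W, N, B}: 3 true — at least one ✓
  (3) E=T ⇒ N: T ✓
  (4) {W, D}: 1/2 true — not all ✓
  (5) N=T, E=T — same ✓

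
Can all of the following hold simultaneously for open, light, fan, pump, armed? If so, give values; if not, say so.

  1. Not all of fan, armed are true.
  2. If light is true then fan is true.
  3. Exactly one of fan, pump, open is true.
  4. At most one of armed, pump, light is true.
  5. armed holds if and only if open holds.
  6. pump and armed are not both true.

open: False; light: False; fan: True; pump: False; armed: False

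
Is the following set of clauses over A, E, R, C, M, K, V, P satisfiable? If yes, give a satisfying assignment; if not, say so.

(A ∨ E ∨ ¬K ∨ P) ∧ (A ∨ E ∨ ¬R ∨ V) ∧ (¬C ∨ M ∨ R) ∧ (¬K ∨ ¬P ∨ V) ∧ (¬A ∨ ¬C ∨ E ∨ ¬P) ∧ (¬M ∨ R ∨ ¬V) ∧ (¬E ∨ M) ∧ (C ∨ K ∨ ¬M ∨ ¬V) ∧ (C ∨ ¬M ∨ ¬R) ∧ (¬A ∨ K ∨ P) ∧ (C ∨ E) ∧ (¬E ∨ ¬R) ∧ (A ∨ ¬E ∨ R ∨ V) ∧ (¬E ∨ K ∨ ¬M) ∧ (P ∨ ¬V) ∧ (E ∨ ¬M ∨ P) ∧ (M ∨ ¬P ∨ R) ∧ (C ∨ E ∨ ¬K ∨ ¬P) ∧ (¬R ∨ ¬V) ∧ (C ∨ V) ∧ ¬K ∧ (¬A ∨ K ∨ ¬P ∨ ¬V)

Unit clause (¬K) forces K = False.
Set A = False.
Try E = True:
  (¬E ∨ M) forces M = True.
  clause (¬E ∨ K ∨ ¬M) is falsified — backtrack.
So E = False.
  then (C ∨ E) forces C = True.
Try R = True:
  (A ∨ E ∨ ¬R ∨ V) forces V = True.
  clause (¬R ∨ ¬V) is falsified — backtrack.
So R = False.
  then (¬C ∨ M ∨ R) forces M = True.
  then (¬M ∨ R ∨ ¬V) forces V = False.
  then (E ∨ ¬M ∨ P) forces P = True.
All clauses satisfied.

A=F, E=F, R=F, C=T, M=T, K=F, V=F, P=T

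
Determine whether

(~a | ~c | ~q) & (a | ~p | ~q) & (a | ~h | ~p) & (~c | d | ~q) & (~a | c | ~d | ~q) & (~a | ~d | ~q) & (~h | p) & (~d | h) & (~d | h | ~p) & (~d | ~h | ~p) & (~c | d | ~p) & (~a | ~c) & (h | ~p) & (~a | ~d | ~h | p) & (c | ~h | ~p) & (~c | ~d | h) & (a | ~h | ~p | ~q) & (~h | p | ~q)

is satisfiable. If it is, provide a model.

q = False, a = True, h = False, p = False, d = False, c = False

Set q = False.
Set a = True.
  then (~a | ~c) forces c = False.
Try h = True:
  (~h | p) forces p = True.
  clause (c | ~h | ~p) is falsified — backtrack.
So h = False.
  then (~d | h) forces d = False.
  then (h | ~p) forces p = False.
All clauses satisfied.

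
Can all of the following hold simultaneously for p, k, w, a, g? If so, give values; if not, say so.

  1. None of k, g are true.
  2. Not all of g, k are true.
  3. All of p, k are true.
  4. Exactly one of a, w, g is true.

UNSATISFIABLE

Case k = True:
  Constraint (1) is violated (k=T) — contradiction.
Case k = False:
  Constraint (3) is violated (k=F) — contradiction.
Both cases fail — unsatisfiable.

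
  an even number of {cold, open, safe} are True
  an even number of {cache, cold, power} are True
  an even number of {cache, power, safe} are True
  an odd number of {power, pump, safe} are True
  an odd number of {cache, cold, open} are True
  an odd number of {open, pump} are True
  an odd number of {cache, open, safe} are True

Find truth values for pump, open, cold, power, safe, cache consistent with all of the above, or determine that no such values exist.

pump = True, open = False, cold = True, power = True, safe = True, cache = False

{cold, open, safe}: 2 true → even ✓
{cache, cold, power}: 2 true → even ✓
{cache, power, safe}: 2 true → even ✓
{power, pump, safe}: 3 true → odd ✓
{cache, cold, open}: 1 true → odd ✓
{open, pump}: 1 true → odd ✓
{cache, open, safe}: 1 true → odd ✓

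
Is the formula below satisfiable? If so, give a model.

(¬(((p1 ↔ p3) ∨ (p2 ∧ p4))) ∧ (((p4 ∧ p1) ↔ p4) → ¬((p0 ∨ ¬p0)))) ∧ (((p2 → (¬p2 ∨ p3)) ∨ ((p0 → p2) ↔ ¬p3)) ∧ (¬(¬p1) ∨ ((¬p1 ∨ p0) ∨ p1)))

p0: False; p1: False; p2: False; p3: True; p4: True

  ¬(((p1 ↔ p3) ∨ (p2 ∧ p4))) ∧ (((p4 ∧ p1) ↔ p4) → ¬((p0 ∨ ¬p0))) = True
    ¬(((p1 ↔ p3) ∨ (p2 ∧ p4))) = True
      (p1 ↔ p3) ∨ (p2 ∧ p4) = False
        p1 ↔ p3 = False
        p2 ∧ p4 = False
    ((p4 ∧ p1) ↔ p4) → ¬((p0 ∨ ¬p0)) = True
      (p4 ∧ p1) ↔ p4 = False
        p4 ∧ p1 = False
      ¬((p0 ∨ ¬p0)) = False
        p0 ∨ ¬p0 = True
          ¬p0 = True
  ((p2 → (¬p2 ∨ p3)) ∨ ((p0 → p2) ↔ ¬p3)) ∧ (¬(¬p1) ∨ ((¬p1 ∨ p0) ∨ p1)) = True
    (p2 → (¬p2 ∨ p3)) ∨ ((p0 → p2) ↔ ¬p3) = True
      p2 → (¬p2 ∨ p3) = True
        ¬p2 ∨ p3 = True
          ¬p2 = True
      (p0 → p2) ↔ ¬p3 = False
        p0 → p2 = True
        ¬p3 = False
    ¬(¬p1) ∨ ((¬p1 ∨ p0) ∨ p1) = True
      ¬(¬p1) = False
        ¬p1 = True
      (¬p1 ∨ p0) ∨ p1 = True
        ¬p1 ∨ p0 = True
          ¬p1 = True
Both conjuncts True, so the formula holds.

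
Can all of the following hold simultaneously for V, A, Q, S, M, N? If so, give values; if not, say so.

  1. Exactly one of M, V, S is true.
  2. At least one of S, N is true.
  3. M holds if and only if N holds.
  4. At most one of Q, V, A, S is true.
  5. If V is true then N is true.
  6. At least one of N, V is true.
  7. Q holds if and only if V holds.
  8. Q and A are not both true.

V: False, A: True, Q: False, S: False, M: True, N: True

  (1) {M, V, S}: 1 true — exactly one ✓
  (2) {S, N}: 1 true — at least one ✓
  (3) M=T, N=T — same ✓
  (4) {Q, V, A, S}: 1 true — at most one ✓
  (5) V=F ⇒ N: vacuous ✓
  (6) {N, V}: 1 true — at least one ✓
  (7) Q=F, V=F — same ✓
  (8) Q=F, A=T — not both ✓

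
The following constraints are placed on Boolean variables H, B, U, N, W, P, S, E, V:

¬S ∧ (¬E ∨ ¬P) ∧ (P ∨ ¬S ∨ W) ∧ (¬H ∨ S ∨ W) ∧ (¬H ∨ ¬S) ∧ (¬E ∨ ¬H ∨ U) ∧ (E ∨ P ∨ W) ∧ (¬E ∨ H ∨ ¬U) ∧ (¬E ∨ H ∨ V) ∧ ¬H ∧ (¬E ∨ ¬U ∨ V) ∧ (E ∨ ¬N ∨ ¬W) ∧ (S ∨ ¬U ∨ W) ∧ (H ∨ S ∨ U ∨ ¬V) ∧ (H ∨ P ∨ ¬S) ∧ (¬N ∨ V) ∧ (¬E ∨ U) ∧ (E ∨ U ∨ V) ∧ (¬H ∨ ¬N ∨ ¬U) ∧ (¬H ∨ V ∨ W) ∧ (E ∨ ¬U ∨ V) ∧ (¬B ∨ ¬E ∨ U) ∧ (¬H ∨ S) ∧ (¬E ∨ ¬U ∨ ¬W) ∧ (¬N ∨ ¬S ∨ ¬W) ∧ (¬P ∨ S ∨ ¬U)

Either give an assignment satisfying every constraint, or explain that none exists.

Unit clause (¬S) forces S = False.
Unit clause (¬H) forces H = False.
Set B = False.
Set U = True.
  then (¬E ∨ H ∨ ¬U) forces E = False.
  then (S ∨ ¬U ∨ W) forces W = True.
  then (E ∨ ¬U ∨ V) forces V = True.
  then (¬P ∨ S ∨ ¬U) forces P = False.
  then (E ∨ ¬N ∨ ¬W) forces N = False.
All clauses satisfied.

H=F, B=F, U=T, N=F, W=T, P=F, S=F, E=F, V=T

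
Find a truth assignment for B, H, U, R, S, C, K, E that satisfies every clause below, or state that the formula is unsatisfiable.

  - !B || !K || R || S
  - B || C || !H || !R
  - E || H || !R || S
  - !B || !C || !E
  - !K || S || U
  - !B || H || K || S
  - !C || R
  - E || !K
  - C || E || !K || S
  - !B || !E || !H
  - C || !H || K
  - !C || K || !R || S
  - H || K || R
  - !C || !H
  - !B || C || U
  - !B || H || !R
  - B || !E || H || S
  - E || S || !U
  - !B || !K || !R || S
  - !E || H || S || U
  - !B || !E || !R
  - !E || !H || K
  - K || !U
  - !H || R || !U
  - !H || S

B = False; H = False; U = False; R = True; S = True; C = True; K = False; E = True

Set B = False.
Set H = False.
Set U = False.
Set R = True.
Try S = False:
  (E || H || !R || S) forces E = True.
  clause (B || !E || H || S) is falsified — backtrack.
So S = True.
Set C = True.
Set K = False.
Set E = True.
All clauses satisfied.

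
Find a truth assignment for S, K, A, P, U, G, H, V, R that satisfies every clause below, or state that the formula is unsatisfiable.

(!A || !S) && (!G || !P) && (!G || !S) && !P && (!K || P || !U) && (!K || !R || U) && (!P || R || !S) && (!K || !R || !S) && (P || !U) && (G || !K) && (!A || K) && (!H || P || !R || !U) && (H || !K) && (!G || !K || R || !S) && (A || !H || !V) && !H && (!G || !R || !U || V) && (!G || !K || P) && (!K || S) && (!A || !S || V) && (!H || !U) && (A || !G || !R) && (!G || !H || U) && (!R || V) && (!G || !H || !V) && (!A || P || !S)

S: True; K: False; A: False; P: False; U: False; G: False; H: False; V: True; R: True

Unit clause (!P) forces P = False.
In (P || !U) only !U is left, so U = False.
Unit clause (!H) forces H = False.
In (H || !K) only !K is left, so K = False.
In (!A || K) only !A is left, so A = False.
Set S = True.
  then (!G || !S) forces G = False.
Set V = True.
Set R = True.
All clauses satisfied.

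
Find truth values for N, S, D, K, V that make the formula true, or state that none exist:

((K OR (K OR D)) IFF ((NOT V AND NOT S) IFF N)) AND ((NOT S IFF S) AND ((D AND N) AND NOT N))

Unsatisfiable — no assignment works.

The conjunct NOT S IFF S is unsatisfiable on its own:
  S=F: evaluates to False.
  S=T: evaluates to False.
So the whole conjunction is unsatisfiable.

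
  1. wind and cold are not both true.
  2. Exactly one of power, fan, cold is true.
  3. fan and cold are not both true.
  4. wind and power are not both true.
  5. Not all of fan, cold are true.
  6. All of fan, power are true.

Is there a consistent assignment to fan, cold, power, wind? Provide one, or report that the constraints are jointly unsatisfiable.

The formula is unsatisfiable.

Case fan = True:
  (2) with fan=T forces power = False.
  Constraint (6) is violated (power=F) — contradiction.
Case fan = False:
  Constraint (6) is violated (fan=F) — contradiction.
Both cases fail — unsatisfiable.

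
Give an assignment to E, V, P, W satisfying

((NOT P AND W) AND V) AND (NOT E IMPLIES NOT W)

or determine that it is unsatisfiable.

E = True; V = True; P = False; W = True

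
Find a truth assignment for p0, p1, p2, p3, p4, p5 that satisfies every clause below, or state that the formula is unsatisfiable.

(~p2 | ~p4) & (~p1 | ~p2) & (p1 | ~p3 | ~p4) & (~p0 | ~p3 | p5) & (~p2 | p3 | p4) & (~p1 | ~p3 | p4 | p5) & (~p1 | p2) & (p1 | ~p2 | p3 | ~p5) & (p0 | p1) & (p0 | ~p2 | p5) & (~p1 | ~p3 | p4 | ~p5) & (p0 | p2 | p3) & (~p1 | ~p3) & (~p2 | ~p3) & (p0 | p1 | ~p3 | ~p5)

Try p0 = False:
  (p0 | p1) forces p1 = True.
  (~p1 | ~p2) forces p2 = False.
  clause (~p1 | p2) is falsified — backtrack.
So p0 = True.
Try p1 = True:
  (~p1 | ~p2) forces p2 = False.
  clause (~p1 | p2) is falsified — backtrack.
So p1 = False.
Try p2 = True:
  (~p2 | ~p4) forces p4 = False.
  (~p2 | p3 | p4) forces p3 = True.
  clause (~p2 | ~p3) is falsified — backtrack.
So p2 = False.
Set p3 = False.
Set p4 = True.
Set p5 = False.
All clauses satisfied.

p0 = True, p1 = False, p2 = False, p3 = False, p4 = True, p5 = False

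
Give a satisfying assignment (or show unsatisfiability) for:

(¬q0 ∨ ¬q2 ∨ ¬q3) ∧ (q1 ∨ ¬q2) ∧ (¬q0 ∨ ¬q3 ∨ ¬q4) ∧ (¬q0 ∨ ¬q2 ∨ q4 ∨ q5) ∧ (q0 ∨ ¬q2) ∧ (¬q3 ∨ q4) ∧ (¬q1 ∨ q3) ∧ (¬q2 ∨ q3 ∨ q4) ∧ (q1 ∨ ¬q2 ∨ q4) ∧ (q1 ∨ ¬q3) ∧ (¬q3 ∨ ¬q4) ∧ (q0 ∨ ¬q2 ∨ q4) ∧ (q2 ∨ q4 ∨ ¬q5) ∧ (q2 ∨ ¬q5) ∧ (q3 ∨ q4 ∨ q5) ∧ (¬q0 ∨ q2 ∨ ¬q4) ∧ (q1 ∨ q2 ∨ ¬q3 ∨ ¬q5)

Set q0 = False.
  then (q0 ∨ ¬q2) forces q2 = False.
  then (q2 ∨ ¬q5) forces q5 = False.
Try q1 = True:
  (¬q1 ∨ q3) forces q3 = True.
  (¬q3 ∨ q4) forces q4 = True.
  clause (¬q3 ∨ ¬q4) is falsified — backtrack.
So q1 = False.
  then (q1 ∨ ¬q3) forces q3 = False.
  then (q3 ∨ q4 ∨ q5) forces q4 = True.
All clauses satisfied.

q0: False; q1: False; q2: False; q3: False; q4: True; q5: False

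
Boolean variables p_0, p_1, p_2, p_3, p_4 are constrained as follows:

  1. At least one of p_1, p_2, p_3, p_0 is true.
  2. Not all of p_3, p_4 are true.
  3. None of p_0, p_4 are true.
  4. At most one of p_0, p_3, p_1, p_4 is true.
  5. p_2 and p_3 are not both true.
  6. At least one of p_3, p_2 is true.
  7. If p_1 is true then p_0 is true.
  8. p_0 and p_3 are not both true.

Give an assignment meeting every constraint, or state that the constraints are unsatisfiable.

p_0: False; p_1: False; p_2: True; p_3: False; p_4: False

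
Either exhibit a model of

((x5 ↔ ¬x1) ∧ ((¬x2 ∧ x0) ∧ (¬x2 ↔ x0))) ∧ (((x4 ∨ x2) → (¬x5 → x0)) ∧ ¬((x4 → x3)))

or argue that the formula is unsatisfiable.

x0 = True; x1 = False; x2 = False; x3 = False; x4 = True; x5 = True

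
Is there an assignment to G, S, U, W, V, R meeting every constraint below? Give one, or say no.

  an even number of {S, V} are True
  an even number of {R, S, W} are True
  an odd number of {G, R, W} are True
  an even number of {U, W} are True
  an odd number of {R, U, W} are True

G=F, S=T, U=F, W=F, V=T, R=T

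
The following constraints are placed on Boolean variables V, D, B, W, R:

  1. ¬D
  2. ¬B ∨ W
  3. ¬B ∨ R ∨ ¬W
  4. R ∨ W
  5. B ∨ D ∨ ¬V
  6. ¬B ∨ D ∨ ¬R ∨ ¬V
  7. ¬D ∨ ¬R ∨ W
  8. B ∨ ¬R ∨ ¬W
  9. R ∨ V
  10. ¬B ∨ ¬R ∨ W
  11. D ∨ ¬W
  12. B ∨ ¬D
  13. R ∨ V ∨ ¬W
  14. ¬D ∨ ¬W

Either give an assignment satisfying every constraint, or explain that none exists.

V: False; D: False; B: False; W: False; R: True

Unit clause (¬D) forces D = False.
In (D ∨ ¬W) only ¬W is left, so W = False.
In (¬B ∨ W) only ¬B is left, so B = False.
In (R ∨ W) only R is left, so R = True.
In (B ∨ D ∨ ¬V) only ¬V is left, so V = False.
All clauses satisfied.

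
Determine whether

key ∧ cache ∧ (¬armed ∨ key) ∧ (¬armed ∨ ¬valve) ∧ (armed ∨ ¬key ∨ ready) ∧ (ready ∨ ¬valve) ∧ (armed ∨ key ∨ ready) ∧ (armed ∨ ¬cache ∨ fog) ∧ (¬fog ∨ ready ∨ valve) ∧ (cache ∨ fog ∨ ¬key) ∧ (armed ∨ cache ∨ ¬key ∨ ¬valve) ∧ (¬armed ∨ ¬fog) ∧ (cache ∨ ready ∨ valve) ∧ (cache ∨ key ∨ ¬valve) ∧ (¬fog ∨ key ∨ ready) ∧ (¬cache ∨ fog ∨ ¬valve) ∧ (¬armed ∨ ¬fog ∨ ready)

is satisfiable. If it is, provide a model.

armed = False; cache = True; fog = True; key = True; ready = True; valve = True

Unit clause (key) forces key = True.
Unit clause (cache) forces cache = True.
Set armed = False.
  then (armed ∨ ¬key ∨ ready) forces ready = True.
  then (armed ∨ ¬cache ∨ fog) forces fog = True.
Set valve = True.
All clauses satisfied.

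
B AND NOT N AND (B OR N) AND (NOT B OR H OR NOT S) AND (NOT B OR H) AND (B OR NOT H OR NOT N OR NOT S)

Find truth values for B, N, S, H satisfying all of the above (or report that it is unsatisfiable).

Unit clause (B) forces B = True.
Unit clause (NOT N) forces N = False.
In (NOT B OR H) only H is left, so H = True.
Set S = True.
Check each clause:
  (B): B holds.
  (NOT N): NOT N holds.
  (B OR N): B holds.
  (NOT B OR H OR NOT S): H holds.
  (NOT B OR H): H holds.
  (B OR NOT H OR NOT N OR NOT S): B holds.
All clauses satisfied.

B = True, N = False, S = True, H = True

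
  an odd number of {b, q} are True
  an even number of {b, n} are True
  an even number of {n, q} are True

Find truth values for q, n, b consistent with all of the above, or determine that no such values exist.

Unsatisfiable

Adding constraints 1, 2, 3 mod 2: every variable appears an even number of times on the left, so the left side is 0.
But the right sides sum to 1 (mod 2). 0 ≠ 1 — the system is inconsistent.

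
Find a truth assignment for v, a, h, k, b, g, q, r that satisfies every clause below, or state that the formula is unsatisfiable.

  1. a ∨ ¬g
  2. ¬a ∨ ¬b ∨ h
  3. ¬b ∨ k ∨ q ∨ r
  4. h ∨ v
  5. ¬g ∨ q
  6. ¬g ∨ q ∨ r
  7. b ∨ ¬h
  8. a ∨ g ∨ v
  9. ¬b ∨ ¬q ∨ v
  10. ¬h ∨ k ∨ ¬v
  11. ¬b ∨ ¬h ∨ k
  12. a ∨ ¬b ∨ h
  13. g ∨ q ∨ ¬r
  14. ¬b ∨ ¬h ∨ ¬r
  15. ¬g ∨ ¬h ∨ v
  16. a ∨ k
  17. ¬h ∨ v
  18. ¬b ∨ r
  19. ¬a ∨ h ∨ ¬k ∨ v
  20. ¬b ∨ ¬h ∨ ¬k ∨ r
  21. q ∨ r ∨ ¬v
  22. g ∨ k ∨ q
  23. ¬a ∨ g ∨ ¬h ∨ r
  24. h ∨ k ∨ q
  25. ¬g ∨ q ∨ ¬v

Set v = True.
Set a = True.
Try h = True:
  (b ∨ ¬h) forces b = True.
  (¬h ∨ k ∨ ¬v) forces k = True.
  (¬b ∨ ¬h ∨ ¬r) forces r = False.
  clause (¬b ∨ r) is falsified — backtrack.
So h = False.
  then (¬a ∨ ¬b ∨ h) forces b = False.
Set k = True.
Set g = True.
  then (¬g ∨ q) forces q = True.
Set r = True.
All clauses satisfied.

v = True, a = True, h = False, k = True, b = False, g = True, q = True, r = True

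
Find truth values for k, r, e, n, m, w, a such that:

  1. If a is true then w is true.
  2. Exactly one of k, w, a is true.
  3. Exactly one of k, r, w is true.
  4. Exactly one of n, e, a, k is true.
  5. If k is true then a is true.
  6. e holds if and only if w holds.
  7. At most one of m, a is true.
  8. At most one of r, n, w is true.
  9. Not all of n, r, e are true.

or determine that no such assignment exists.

k=F, r=F, e=T, n=F, m=T, w=T, a=F

  (1) a=F ⇒ w: vacuous ✓
  (2) {k, w, a}: 1 true — exactly one ✓
  (3) {k, r, w}: 1 true — exactly one ✓
  (4) {n, e, a, k}: 1 true — exactly one ✓
  (5) k=F ⇒ a: vacuous ✓
  (6) e=T, w=T — same ✓
  (7) {m, a}: 1 true — at most one ✓
  (8) {r, n, w}: 1 true — at most one ✓
  (9) {n, r, e}: 1/3 true — not all ✓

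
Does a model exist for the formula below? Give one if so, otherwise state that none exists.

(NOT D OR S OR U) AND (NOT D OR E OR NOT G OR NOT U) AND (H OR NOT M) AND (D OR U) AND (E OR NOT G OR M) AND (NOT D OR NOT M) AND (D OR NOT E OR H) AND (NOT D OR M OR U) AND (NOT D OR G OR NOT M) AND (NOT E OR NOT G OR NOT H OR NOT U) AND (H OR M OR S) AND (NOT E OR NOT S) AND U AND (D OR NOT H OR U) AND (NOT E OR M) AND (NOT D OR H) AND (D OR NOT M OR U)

Unit clause (U) forces U = True.
Set E = True.
  then (NOT E OR NOT S) forces S = False.
  then (NOT E OR M) forces M = True.
  then (H OR NOT M) forces H = True.
  then (NOT D OR NOT M) forces D = False.
  then (NOT E OR NOT G OR NOT H OR NOT U) forces G = False.
All clauses satisfied.

U=T, E=T, S=F, D=F, M=T, H=T, G=F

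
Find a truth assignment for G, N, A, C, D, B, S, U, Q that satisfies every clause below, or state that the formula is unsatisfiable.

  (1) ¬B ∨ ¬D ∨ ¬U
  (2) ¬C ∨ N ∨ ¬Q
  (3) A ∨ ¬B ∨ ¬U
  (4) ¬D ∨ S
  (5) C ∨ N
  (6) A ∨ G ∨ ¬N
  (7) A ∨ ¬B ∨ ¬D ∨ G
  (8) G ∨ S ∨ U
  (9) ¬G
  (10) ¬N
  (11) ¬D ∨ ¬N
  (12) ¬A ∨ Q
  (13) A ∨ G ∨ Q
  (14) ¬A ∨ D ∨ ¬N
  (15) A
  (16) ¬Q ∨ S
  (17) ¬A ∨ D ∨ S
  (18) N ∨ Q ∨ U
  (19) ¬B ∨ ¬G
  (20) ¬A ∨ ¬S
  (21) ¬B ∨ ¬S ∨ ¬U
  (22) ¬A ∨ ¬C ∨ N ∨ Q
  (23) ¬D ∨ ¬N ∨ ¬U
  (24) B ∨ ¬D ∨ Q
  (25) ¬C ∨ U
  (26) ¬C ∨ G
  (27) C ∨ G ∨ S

Case G = True:
  Clause (¬G) is falsified — contradiction.
Case G = False:
  (¬N) forces N = False.
  (C ∨ N) forces C = True.
  Clause (¬C ∨ G) is falsified — contradiction.
Both cases fail, so the formula is unsatisfiable.

No satisfying assignment exists.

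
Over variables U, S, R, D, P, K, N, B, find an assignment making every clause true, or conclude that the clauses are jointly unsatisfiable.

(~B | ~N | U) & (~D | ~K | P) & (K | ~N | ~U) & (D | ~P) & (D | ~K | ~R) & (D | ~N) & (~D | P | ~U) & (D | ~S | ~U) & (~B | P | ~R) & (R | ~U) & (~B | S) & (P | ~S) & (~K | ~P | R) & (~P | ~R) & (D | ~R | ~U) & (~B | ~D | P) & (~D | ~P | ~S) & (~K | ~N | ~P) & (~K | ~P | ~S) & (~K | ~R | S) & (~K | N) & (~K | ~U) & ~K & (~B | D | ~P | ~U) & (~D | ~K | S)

U: False, S: False, R: False, D: False, P: False, K: False, N: False, B: False

Unit clause (~K) forces K = False.
Try U = True:
  (K | ~N | ~U) forces N = False.
  (R | ~U) forces R = True.
  (~P | ~R) forces P = False.
  (~D | P | ~U) forces D = False.
  clause (D | ~R | ~U) is falsified — backtrack.
So U = False.
Set S = False.
  then (~B | S) forces B = False.
Set R = False.
Set D = False.
  then (D | ~P) forces P = False.
  then (D | ~N) forces N = False.
All clauses satisfied.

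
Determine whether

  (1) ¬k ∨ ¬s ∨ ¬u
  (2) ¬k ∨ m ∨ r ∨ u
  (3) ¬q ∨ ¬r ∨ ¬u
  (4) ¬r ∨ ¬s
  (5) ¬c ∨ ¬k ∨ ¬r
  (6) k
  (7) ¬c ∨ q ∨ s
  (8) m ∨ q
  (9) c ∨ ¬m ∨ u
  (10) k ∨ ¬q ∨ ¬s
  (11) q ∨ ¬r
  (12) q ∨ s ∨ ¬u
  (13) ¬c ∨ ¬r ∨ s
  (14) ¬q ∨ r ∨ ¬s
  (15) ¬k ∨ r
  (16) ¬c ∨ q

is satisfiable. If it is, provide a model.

Unit clause (k) forces k = True.
In (¬k ∨ r) only r is left, so r = True.
In (¬r ∨ ¬s) only ¬s is left, so s = False.
In (¬c ∨ ¬k ∨ ¬r) only ¬c is left, so c = False.
In (q ∨ ¬r) only q is left, so q = True.
In (¬q ∨ ¬r ∨ ¬u) only ¬u is left, so u = False.
In (c ∨ ¬m ∨ u) only ¬m is left, so m = False.
All clauses satisfied.

k = True, q = True, m = False, r = True, c = False, s = False, u = False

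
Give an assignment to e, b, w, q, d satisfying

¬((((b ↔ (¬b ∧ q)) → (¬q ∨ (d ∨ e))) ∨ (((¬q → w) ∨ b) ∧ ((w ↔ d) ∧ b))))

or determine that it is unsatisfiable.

UNSATISFIABLE

Case b = True: the formula becomes ¬((True ∨ (w ↔ d))) = False.
Case b = False: the formula simplifies to ¬((¬q → (¬q ∨ (d ∨ e)))).
  q = True: this becomes ¬((False → (d ∨ e))) = False.
  q = False: this becomes ¬((True → True)) = False.
Both cases fail — unsatisfiable.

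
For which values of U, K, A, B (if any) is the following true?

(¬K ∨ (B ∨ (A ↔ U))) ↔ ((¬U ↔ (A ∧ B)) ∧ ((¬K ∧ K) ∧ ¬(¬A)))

U = True; K = True; A = False; B = False

  (¬K ∨ (B ∨ (A ↔ U))) ↔ ((¬U ↔ (A ∧ B)) ∧ ((¬K ∧ K) ∧ ¬(¬A))) = True
    ¬K ∨ (B ∨ (A ↔ U)) = False
      ¬K = False
      B ∨ (A ↔ U) = False
        A ↔ U = False
    (¬U ↔ (A ∧ B)) ∧ ((¬K ∧ K) ∧ ¬(¬A)) = False
      ¬U ↔ (A ∧ B) = True
        ¬U = False
        A ∧ B = False
      (¬K ∧ K) ∧ ¬(¬A) = False
        ¬K ∧ K = False
          ¬K = False
        ¬(¬A) = False
          ¬A = True
The formula evaluates to True.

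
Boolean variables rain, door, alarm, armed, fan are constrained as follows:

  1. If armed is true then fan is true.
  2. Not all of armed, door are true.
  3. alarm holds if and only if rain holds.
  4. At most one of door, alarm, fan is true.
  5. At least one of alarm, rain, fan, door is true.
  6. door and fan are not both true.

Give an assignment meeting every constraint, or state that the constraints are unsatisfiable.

rain=F; door=T; alarm=F; armed=F; fan=F

  (1) armed=F ⇒ fan: vacuous ✓
  (2) {armed, door}: 1/2 true — not all ✓
  (3) alarm=F, rain=F — same ✓
  (4) {door, alarm, fan}: 1 true — at most one ✓
  (5) {alarm, rain, fan, door}: 1 true — at least one ✓
  (6) door=T, fan=F — not both ✓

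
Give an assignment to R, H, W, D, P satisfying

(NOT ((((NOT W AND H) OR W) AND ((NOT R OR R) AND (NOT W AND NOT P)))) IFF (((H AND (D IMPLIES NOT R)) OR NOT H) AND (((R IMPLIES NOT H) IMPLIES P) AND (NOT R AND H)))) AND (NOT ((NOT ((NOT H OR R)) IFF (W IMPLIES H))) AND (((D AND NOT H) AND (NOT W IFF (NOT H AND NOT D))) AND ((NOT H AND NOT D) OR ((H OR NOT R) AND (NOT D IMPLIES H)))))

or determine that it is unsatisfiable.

Unsatisfiable — no assignment works.

Case H = True: the conjunct NOT H is False.
Case H = False: the formula simplifies to (W AND ((NOT R OR R) AND (NOT W AND NOT P))) AND (NOT W AND ((D AND (NOT W IFF NOT D)) AND (NOT D OR (NOT R AND D)))).
  W = True: the conjunct NOT W is False.
  W = False: the conjunct W is False.
Both cases fail — unsatisfiable.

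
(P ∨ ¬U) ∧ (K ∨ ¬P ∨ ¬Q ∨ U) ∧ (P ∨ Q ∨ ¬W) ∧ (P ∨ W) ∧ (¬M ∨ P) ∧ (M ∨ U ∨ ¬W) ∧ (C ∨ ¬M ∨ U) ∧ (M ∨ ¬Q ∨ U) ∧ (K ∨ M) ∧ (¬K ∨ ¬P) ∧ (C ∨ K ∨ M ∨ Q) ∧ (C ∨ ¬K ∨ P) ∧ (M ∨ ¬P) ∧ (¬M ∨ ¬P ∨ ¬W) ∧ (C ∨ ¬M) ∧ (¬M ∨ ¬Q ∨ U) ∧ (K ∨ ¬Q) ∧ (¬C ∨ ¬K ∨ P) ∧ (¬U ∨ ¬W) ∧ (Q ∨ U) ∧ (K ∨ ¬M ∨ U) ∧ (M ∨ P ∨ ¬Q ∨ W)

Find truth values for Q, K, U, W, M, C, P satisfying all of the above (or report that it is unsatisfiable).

Q=F, K=F, U=T, W=F, M=T, C=T, P=T

Set Q = False.
  then (Q ∨ U) forces U = True.
  then (P ∨ ¬U) forces P = True.
  then (¬K ∨ ¬P) forces K = False.
  then (M ∨ ¬P) forces M = True.
  then (¬M ∨ ¬P ∨ ¬W) forces W = False.
  then (C ∨ ¬M) forces C = True.
All clauses satisfied.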